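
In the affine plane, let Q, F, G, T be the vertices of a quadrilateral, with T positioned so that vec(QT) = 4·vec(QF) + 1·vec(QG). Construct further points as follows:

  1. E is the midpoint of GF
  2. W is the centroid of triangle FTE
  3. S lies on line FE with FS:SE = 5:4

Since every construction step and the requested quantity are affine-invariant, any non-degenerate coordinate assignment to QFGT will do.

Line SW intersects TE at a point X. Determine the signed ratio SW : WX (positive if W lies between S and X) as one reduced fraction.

SW:WX = 1/3

Work in coordinates with Q = (0, 0), F = (1, 0), G = (0, 1), T = (4, 1).
1. E is the midpoint of GF ⇒ E = (1/2, 1/2)
2. W is the centroid of triangle FTE ⇒ W = (11/6, 1/2)
3. S lies on line FE with FS:SE = 5:4 ⇒ S = (13/18, 5/18)
line SW meets TE at X = (31/6, 7/6)
W = S + t·(X−S) with t = 1/4, so SW:WX = 1/4:3/4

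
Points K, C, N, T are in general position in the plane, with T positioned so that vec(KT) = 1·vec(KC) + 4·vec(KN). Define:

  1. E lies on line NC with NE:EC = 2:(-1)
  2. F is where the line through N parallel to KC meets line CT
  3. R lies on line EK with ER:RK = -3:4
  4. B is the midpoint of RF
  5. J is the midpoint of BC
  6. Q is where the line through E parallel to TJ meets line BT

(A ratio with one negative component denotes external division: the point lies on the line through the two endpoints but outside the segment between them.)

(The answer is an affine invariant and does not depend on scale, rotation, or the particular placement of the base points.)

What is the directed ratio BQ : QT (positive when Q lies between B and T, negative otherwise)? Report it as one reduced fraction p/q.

BQ:QT = -11/4

Work in coordinates with K = (0, 0), C = (1, 0), N = (0, 1), T = (1, 4).
1. E lies on line NC with NE:EC = 2:(-1) ⇒ E = (2, -1)
2. F is where the line through N parallel to KC meets line CT ⇒ F = (1, 1)
3. R lies on line EK with ER:RK = -3:4 ⇒ R = (8, -4)
4. B is the midpoint of RF ⇒ B = (9/2, -3/2)
5. J is the midpoint of BC ⇒ J = (11/4, -3/4)
6. Q is where the line through E parallel to TJ meets line BT ⇒ Q = (-1, 50/7)
Q = B + t·(T−B) with t = 11/7, so BQ:QT = t:(1−t) = 11/7:-4/7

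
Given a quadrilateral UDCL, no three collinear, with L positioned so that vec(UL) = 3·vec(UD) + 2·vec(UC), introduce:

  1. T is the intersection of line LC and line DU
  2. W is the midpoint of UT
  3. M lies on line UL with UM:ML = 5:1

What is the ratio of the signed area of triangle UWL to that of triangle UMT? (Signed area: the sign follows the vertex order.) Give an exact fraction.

Set U = (0, 0), D = (1, 0), C = (0, 1), L = (3, 2); any affine frame gives the same invariant.
1. T is the intersection of line LC and line DU ⇒ T = (-3, 0)
2. W is the midpoint of UT ⇒ W = (-3/2, 0)
3. M lies on line UL with UM:ML = 5:1 ⇒ M = (5/2, 5/3)
2·[UWL] = -3, 2·[UMT] = 5
[UWL]:[UMT] = -3:5 = -3/5

[UWL]:[UMT] = -3/5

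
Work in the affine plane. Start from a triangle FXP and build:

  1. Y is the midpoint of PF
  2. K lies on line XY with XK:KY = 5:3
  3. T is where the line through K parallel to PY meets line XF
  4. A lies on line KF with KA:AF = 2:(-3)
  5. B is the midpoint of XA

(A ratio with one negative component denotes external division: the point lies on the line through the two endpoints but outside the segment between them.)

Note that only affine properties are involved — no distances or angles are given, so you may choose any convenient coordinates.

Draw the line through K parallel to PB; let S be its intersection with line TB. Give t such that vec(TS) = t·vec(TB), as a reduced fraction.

Set F = (0, 0), X = (1, 0), P = (0, 1); any affine frame gives the same invariant.
1. Y is the midpoint of PF ⇒ Y = (0, 1/2)
2. K lies on line XY with XK:KY = 5:3 ⇒ K = (3/8, 5/16)
3. T is where the line through K parallel to PY meets line XF ⇒ T = (3/8, 0)
4. A lies on line KF with KA:AF = 2:(-3) ⇒ A = (9/8, 15/16)
5. B is the midpoint of XA ⇒ B = (17/16, 15/32)
through K parallel to PB: direction (17/16, -17/32); meets TB at S = (133/208, 75/416)
S = T + t·(B−T) with t = 5/13

t = 5/13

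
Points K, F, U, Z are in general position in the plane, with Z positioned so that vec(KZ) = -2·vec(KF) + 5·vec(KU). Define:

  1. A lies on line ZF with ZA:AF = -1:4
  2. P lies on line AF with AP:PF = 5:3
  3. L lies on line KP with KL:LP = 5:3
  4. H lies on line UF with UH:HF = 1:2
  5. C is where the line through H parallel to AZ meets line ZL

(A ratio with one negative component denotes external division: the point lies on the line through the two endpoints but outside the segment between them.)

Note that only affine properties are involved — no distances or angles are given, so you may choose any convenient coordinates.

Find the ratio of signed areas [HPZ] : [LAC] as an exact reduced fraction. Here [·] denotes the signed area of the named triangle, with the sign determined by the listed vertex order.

[HPZ]:[LAC] = -48/13

Set K = (0, 0), F = (1, 0), U = (0, 1), Z = (-2, 5); any affine frame gives the same invariant.
1. A lies on line ZF with ZA:AF = -1:4 ⇒ A = (-3, 20/3)
2. P lies on line AF with AP:PF = 5:3 ⇒ P = (-1/2, 5/2)
3. L lies on line KP with KL:LP = 5:3 ⇒ L = (-5/16, 25/16)
4. H lies on line UF with UH:HF = 1:2 ⇒ H = (1/3, 2/3)
5. C is where the line through H parallel to AZ meets line ZL ⇒ C = (-4/5, 23/9)
2·[HPZ] = 2/3, 2·[LAC] = -13/72
[HPZ]:[LAC] = 2/3:-13/72 = -48/13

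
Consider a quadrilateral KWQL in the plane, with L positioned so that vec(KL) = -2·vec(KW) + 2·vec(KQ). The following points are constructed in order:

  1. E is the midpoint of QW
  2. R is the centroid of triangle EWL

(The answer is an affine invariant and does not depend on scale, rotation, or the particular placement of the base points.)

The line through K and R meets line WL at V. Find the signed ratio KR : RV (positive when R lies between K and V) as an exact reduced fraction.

Choose coordinates K = (0, 0), W = (1, 0), Q = (0, 1), L = (-2, 2).
1. E is the midpoint of QW ⇒ E = (1/2, 1/2)
2. R is the centroid of triangle EWL ⇒ R = (-1/6, 5/6)
line KR meets WL at V = (-2/13, 10/13)
R = K + t·(V−K) with t = 13/12, so KR:RV = 13/12:-1/12

KR:RV = -13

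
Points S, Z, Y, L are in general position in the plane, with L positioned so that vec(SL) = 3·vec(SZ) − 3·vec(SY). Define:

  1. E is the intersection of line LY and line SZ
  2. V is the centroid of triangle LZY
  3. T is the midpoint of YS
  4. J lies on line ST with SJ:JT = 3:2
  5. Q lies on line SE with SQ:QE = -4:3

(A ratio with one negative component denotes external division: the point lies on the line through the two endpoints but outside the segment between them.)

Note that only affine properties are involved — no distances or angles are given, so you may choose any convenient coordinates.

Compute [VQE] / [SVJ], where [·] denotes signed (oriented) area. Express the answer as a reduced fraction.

Choose coordinates S = (0, 0), Z = (1, 0), Y = (0, 1), L = (3, -3).
1. E is the intersection of line LY and line SZ ⇒ E = (3/4, 0)
2. V is the centroid of triangle LZY ⇒ V = (4/3, -2/3)
3. T is the midpoint of YS ⇒ T = (0, 1/2)
4. J lies on line ST with SJ:JT = 3:2 ⇒ J = (0, 3/10)
5. Q lies on line SE with SQ:QE = -4:3 ⇒ Q = (3, 0)
2·[VQE] = 3/2, 2·[SVJ] = 2/5
[VQE]:[SVJ] = 3/2:2/5 = 15/4

[VQE]:[SVJ] = 15/4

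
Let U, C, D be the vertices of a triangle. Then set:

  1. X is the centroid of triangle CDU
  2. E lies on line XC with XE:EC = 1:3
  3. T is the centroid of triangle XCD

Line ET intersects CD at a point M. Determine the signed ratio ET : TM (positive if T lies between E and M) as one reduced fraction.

Set U = (0, 0), C = (1, 0), D = (0, 1); any affine frame gives the same invariant.
1. X is the centroid of triangle CDU ⇒ X = (1/3, 1/3)
2. E lies on line XC with XE:EC = 1:3 ⇒ E = (1/2, 1/4)
3. T is the centroid of triangle XCD ⇒ T = (4/9, 4/9)
line ET meets CD at M = (2/5, 3/5)
T = E + t·(M−E) with t = 5/9, so ET:TM = 5/9:4/9

ET:TM = 5/4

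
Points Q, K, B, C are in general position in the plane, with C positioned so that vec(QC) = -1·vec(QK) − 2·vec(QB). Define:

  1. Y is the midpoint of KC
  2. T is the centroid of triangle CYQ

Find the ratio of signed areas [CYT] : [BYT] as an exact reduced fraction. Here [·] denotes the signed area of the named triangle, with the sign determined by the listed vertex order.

[CYT]:[BYT] = -1/2

Work in coordinates with Q = (0, 0), K = (1, 0), B = (0, 1), C = (-1, -2).
1. Y is the midpoint of KC ⇒ Y = (0, -1)
2. T is the centroid of triangle CYQ ⇒ T = (-1/3, -1)
2·[CYT] = 1/3, 2·[BYT] = -2/3
[CYT]:[BYT] = 1/3:-2/3 = -1/2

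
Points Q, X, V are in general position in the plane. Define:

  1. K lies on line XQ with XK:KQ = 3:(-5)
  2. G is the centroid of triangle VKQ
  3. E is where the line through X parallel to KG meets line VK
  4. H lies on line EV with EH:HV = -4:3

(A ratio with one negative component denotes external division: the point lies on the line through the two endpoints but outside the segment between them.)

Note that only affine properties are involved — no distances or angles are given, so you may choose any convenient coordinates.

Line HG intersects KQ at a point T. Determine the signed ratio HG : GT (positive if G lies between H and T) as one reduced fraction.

HG:GT = 82/5

Assign Q = (0, 0), X = (1, 0), V = (0, 1) — the answer is frame-independent, so this choice is without loss of generality.
1. K lies on line XQ with XK:KQ = 3:(-5) ⇒ K = (5/2, 0)
2. G is the centroid of triangle VKQ ⇒ G = (5/6, 1/3)
3. E is where the line through X parallel to KG meets line VK ⇒ E = (4, -3/5)
4. H lies on line EV with EH:HV = -4:3 ⇒ H = (-12, 29/5)
line HG meets KQ at T = (265/164, 0)
G = H + t·(T−H) with t = 82/87, so HG:GT = 82/87:5/87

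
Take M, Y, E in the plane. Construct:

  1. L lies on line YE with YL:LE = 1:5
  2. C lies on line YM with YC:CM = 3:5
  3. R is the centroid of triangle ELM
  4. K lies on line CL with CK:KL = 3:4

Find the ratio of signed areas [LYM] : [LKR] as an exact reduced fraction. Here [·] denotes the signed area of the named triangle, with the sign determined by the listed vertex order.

Set M = (0, 0), Y = (1, 0), E = (0, 1); any affine frame gives the same invariant.
1. L lies on line YE with YL:LE = 1:5 ⇒ L = (5/6, 1/6)
2. C lies on line YM with YC:CM = 3:5 ⇒ C = (5/8, 0)
3. R is the centroid of triangle ELM ⇒ R = (5/18, 7/18)
4. K lies on line CL with CK:KL = 3:4 ⇒ K = (5/7, 1/14)
2·[LYM] = -1/6, 2·[LKR] = -5/63
[LYM]:[LKR] = -1/6:-5/63 = 21/10

[LYM]:[LKR] = 21/10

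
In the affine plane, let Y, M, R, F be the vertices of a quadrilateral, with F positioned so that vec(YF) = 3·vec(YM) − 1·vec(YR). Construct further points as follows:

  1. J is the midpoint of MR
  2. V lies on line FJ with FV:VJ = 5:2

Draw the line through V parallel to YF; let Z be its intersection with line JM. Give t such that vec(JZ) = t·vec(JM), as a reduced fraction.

t = 4/7

Work in coordinates with Y = (0, 0), M = (1, 0), R = (0, 1), F = (3, -1).
1. J is the midpoint of MR ⇒ J = (1/2, 1/2)
2. V lies on line FJ with FV:VJ = 5:2 ⇒ V = (17/14, 1/14)
through V parallel to YF: direction (3, -1); meets JM at Z = (11/14, 3/14)
Z = J + t·(M−J) with t = 4/7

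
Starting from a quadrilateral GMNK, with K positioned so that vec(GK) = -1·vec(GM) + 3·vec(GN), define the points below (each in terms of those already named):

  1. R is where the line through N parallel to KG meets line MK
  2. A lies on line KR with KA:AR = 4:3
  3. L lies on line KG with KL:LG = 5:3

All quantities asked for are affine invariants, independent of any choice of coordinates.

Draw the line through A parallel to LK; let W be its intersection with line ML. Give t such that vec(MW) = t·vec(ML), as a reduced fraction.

Work in coordinates with G = (0, 0), M = (1, 0), N = (0, 1), K = (-1, 3).
1. R is where the line through N parallel to KG meets line MK ⇒ R = (-1/3, 2)
2. A lies on line KR with KA:AR = 4:3 ⇒ A = (-13/21, 17/7)
3. L lies on line KG with KL:LG = 5:3 ⇒ L = (-3/8, 9/8)
through A parallel to LK: direction (-5/8, 15/8); meets ML at W = (-19/168, 51/56)
W = M + t·(L−M) with t = 17/21

t = 17/21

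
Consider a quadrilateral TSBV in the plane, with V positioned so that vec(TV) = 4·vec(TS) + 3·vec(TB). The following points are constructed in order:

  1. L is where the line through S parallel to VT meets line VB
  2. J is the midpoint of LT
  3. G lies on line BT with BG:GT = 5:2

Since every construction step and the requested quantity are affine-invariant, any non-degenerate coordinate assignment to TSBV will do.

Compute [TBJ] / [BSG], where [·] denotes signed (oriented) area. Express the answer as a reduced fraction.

[TBJ]:[BSG] = 49/10

Assign T = (0, 0), S = (1, 0), B = (0, 1), V = (4, 3) — the answer is frame-independent, so this choice is without loss of generality.
1. L is where the line through S parallel to VT meets line VB ⇒ L = (7, 9/2)
2. J is the midpoint of LT ⇒ J = (7/2, 9/4)
3. G lies on line BT with BG:GT = 5:2 ⇒ G = (0, 2/7)
2·[TBJ] = -7/2, 2·[BSG] = -5/7
[TBJ]:[BSG] = -7/2:-5/7 = 49/10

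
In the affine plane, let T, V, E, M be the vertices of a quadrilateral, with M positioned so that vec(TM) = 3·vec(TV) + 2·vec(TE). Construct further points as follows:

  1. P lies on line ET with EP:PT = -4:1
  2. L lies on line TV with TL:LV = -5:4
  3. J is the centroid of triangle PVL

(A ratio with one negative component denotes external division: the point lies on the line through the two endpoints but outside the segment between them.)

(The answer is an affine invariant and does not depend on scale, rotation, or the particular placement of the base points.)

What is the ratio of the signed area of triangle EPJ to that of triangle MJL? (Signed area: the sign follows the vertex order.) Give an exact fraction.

[EPJ]:[MJL] = 3/7

Work in coordinates with T = (0, 0), V = (1, 0), E = (0, 1), M = (3, 2).
1. P lies on line ET with EP:PT = -4:1 ⇒ P = (0, -1/3)
2. L lies on line TV with TL:LV = -5:4 ⇒ L = (5, 0)
3. J is the centroid of triangle PVL ⇒ J = (2, -1/9)
2·[EPJ] = 8/3, 2·[MJL] = 56/9
[EPJ]:[MJL] = 8/3:56/9 = 3/7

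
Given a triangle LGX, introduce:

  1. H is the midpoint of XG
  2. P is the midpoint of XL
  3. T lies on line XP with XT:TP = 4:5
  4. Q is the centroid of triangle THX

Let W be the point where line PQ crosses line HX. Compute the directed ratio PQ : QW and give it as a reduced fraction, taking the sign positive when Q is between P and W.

PQ:QW = 23/4

Choose coordinates L = (0, 0), G = (1, 0), X = (0, 1).
1. H is the midpoint of XG ⇒ H = (1/2, 1/2)
2. P is the midpoint of XL ⇒ P = (0, 1/2)
3. T lies on line XP with XT:TP = 4:5 ⇒ T = (0, 7/9)
4. Q is the centroid of triangle THX ⇒ Q = (1/6, 41/54)
line PQ meets HX at W = (9/46, 37/46)
Q = P + t·(W−P) with t = 23/27, so PQ:QW = 23/27:4/27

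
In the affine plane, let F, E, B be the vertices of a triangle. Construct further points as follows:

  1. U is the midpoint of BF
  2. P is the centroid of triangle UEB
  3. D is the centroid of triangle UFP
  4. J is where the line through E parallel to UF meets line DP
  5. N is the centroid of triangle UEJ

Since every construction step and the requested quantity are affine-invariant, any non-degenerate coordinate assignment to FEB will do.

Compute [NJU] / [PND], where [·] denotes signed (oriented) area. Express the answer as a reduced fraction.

[NJU]:[PND] = -6

Choose coordinates F = (0, 0), E = (1, 0), B = (0, 1).
1. U is the midpoint of BF ⇒ U = (0, 1/2)
2. P is the centroid of triangle UEB ⇒ P = (1/3, 1/2)
3. D is the centroid of triangle UFP ⇒ D = (1/9, 1/3)
4. J is where the line through E parallel to UF meets line DP ⇒ J = (1, 1)
5. N is the centroid of triangle UEJ ⇒ N = (2/3, 1/2)
2·[NJU] = 1/3, 2·[PND] = -1/18
[NJU]:[PND] = 1/3:-1/18 = -6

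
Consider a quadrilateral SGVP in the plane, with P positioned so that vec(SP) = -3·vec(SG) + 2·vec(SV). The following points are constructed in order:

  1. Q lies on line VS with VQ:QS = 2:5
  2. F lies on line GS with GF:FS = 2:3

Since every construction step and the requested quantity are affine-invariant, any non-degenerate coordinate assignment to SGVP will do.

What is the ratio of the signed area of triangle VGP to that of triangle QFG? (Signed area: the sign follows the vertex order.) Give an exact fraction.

Assign S = (0, 0), G = (1, 0), V = (0, 1), P = (-3, 2) — the answer is frame-independent, so this choice is without loss of generality.
1. Q lies on line VS with VQ:QS = 2:5 ⇒ Q = (0, 5/7)
2. F lies on line GS with GF:FS = 2:3 ⇒ F = (3/5, 0)
2·[VGP] = -2, 2·[QFG] = 2/7
[VGP]:[QFG] = -2:2/7 = -7

[VGP]:[QFG] = -7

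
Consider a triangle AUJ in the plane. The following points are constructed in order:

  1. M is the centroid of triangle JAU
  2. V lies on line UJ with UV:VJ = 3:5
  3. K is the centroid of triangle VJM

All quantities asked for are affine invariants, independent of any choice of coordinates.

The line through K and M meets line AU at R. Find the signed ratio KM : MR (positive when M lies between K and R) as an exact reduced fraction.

Work in coordinates with A = (0, 0), U = (1, 0), J = (0, 1).
1. M is the centroid of triangle JAU ⇒ M = (1/3, 1/3)
2. V lies on line UJ with UV:VJ = 3:5 ⇒ V = (5/8, 3/8)
3. K is the centroid of triangle VJM ⇒ K = (23/72, 41/72)
line KM meets AU at R = (6/17, 0)
M = K + t·(R−K) with t = 17/41, so KM:MR = 17/41:24/41

KM:MR = 17/24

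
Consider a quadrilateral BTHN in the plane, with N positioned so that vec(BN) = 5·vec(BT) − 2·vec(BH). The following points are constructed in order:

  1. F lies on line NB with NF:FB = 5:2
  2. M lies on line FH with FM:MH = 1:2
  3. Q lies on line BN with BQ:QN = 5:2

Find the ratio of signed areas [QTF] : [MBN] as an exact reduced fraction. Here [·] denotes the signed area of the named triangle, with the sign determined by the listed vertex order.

[QTF]:[MBN] = 18/35

Choose coordinates B = (0, 0), T = (1, 0), H = (0, 1), N = (5, -2).
1. F lies on line NB with NF:FB = 5:2 ⇒ F = (10/7, -4/7)
2. M lies on line FH with FM:MH = 1:2 ⇒ M = (20/21, -1/21)
3. Q lies on line BN with BQ:QN = 5:2 ⇒ Q = (25/7, -10/7)
2·[QTF] = 6/7, 2·[MBN] = 5/3
[QTF]:[MBN] = 6/7:5/3 = 18/35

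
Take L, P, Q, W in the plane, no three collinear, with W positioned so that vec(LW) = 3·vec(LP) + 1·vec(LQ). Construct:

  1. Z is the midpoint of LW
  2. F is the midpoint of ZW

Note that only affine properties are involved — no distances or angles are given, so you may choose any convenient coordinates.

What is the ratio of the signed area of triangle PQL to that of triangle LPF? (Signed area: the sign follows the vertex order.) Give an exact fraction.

Choose coordinates L = (0, 0), P = (1, 0), Q = (0, 1), W = (3, 1).
1. Z is the midpoint of LW ⇒ Z = (3/2, 1/2)
2. F is the midpoint of ZW ⇒ F = (9/4, 3/4)
2·[PQL] = 1, 2·[LPF] = 3/4
[PQL]:[LPF] = 1:3/4 = 4/3

[PQL]:[LPF] = 4/3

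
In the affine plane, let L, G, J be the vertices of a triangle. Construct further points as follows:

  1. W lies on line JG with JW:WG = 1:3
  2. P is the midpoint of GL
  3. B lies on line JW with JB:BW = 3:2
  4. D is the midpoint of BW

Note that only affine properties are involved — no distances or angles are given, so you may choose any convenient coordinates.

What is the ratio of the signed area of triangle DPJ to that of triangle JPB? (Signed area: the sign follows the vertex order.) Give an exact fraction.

[DPJ]:[JPB] = -4/3

Assign L = (0, 0), G = (1, 0), J = (0, 1) — the answer is frame-independent, so this choice is without loss of generality.
1. W lies on line JG with JW:WG = 1:3 ⇒ W = (1/4, 3/4)
2. P is the midpoint of GL ⇒ P = (1/2, 0)
3. B lies on line JW with JB:BW = 3:2 ⇒ B = (3/20, 17/20)
4. D is the midpoint of BW ⇒ D = (1/5, 4/5)
2·[DPJ] = -1/10, 2·[JPB] = 3/40
[DPJ]:[JPB] = -1/10:3/40 = -4/3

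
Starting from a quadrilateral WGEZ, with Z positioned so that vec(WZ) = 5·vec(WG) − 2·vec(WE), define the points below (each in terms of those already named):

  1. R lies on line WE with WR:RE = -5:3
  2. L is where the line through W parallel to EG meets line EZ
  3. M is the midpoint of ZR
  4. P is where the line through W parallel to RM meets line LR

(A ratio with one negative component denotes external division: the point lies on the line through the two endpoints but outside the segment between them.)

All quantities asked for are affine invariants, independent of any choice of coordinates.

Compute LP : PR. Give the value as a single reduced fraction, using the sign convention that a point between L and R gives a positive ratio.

Work in coordinates with W = (0, 0), G = (1, 0), E = (0, 1), Z = (5, -2).
1. R lies on line WE with WR:RE = -5:3 ⇒ R = (0, 5/2)
2. L is where the line through W parallel to EG meets line EZ ⇒ L = (-5/2, 5/2)
3. M is the midpoint of ZR ⇒ M = (5/2, 1/4)
4. P is where the line through W parallel to RM meets line LR ⇒ P = (-25/9, 5/2)
P = L + t·(R−L) with t = -1/9, so LP:PR = t:(1−t) = -1/9:10/9

LP:PR = -1/10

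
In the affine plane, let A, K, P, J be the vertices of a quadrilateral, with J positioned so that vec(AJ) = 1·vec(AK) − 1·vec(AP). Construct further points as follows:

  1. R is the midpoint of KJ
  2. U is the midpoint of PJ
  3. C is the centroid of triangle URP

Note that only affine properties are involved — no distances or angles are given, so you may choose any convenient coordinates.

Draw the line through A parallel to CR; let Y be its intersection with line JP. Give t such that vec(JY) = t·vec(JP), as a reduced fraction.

Work in coordinates with A = (0, 0), K = (1, 0), P = (0, 1), J = (1, -1).
1. R is the midpoint of KJ ⇒ R = (1, -1/2)
2. U is the midpoint of PJ ⇒ U = (1/2, 0)
3. C is the centroid of triangle URP ⇒ C = (1/2, 1/6)
through A parallel to CR: direction (1/2, -2/3); meets JP at Y = (3/2, -2)
Y = J + t·(P−J) with t = -1/2

t = -1/2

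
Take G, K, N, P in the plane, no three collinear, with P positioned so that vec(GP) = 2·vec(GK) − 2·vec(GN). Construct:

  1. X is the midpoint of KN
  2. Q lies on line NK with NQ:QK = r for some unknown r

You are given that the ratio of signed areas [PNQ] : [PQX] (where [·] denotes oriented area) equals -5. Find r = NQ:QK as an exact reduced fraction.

r = 5/3

Set G = (0, 0), K = (1, 0), N = (0, 1), P = (2, -2); any affine frame gives the same invariant.
1. X is the midpoint of KN ⇒ X = (1/2, 1/2)
2. With NQ:QK = r, write λ = r/(r+1) so Q = N + λ·(K−N); Q is affine-linear in λ
Every point depending on Q is an affine combination of Q and λ-independent points, so each such coordinate is linear in λ; the λ² term in each signed area is a multiple of (K−N)×(K−N) = 0, so 2·[PNQ] and 2·[PQX] are each linear in λ. Evaluating at λ=0 and λ=1:
  2·[PNQ] = −λ,   2·[PQX] = λ − 1/2
So [PNQ]:[PQX] = (−λ) / (λ − 1/2). Setting this equal to -5:
  −λ = -5·(λ − 1/2)  ⇒  λ = 5/8
Then r = λ/(1−λ) = (5/8)/(3/8) = 5/3. Check: with r = 5/3, Q = (5/8, 3/8) and [PNQ]:[PQX] = -5 as required.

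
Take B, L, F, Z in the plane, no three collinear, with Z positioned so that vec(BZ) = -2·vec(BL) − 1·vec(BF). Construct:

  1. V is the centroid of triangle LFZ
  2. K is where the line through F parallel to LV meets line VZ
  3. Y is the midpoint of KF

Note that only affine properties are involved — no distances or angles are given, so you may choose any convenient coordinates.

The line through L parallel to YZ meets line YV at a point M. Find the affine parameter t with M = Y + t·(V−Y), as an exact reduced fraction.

t = 5

Choose coordinates B = (0, 0), L = (1, 0), F = (0, 1), Z = (-2, -1).
1. V is the centroid of triangle LFZ ⇒ V = (-1/3, 0)
2. K is where the line through F parallel to LV meets line VZ ⇒ K = (4/3, 1)
3. Y is the midpoint of KF ⇒ Y = (2/3, 1)
through L parallel to YZ: direction (-8/3, -2); meets YV at M = (-13/3, -4)
M = Y + t·(V−Y) with t = 5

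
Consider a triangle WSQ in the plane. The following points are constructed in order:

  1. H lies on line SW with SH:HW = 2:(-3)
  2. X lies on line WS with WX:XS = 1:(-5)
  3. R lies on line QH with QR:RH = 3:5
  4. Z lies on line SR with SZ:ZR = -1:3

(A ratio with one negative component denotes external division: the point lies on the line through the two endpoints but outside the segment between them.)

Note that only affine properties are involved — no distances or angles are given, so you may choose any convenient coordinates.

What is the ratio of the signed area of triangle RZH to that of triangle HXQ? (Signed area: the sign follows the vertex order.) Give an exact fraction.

Work in coordinates with W = (0, 0), S = (1, 0), Q = (0, 1).
1. H lies on line SW with SH:HW = 2:(-3) ⇒ H = (3, 0)
2. X lies on line WS with WX:XS = 1:(-5) ⇒ X = (-1/4, 0)
3. R lies on line QH with QR:RH = 3:5 ⇒ R = (9/8, 5/8)
4. Z lies on line SR with SZ:ZR = -1:3 ⇒ Z = (15/16, -5/16)
2·[RZH] = 15/8, 2·[HXQ] = -13/4
[RZH]:[HXQ] = 15/8:-13/4 = -15/26

[RZH]:[HXQ] = -15/26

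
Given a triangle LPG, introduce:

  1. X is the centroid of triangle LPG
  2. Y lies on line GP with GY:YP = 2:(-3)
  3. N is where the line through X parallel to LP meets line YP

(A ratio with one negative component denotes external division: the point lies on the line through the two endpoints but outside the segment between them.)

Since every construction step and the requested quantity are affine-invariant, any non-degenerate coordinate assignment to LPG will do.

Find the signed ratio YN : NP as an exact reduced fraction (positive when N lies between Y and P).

YN:NP = 8

Set L = (0, 0), P = (1, 0), G = (0, 1); any affine frame gives the same invariant.
1. X is the centroid of triangle LPG ⇒ X = (1/3, 1/3)
2. Y lies on line GP with GY:YP = 2:(-3) ⇒ Y = (-2, 3)
3. N is where the line through X parallel to LP meets line YP ⇒ N = (2/3, 1/3)
N = Y + t·(P−Y) with t = 8/9, so YN:NP = t:(1−t) = 8/9:1/9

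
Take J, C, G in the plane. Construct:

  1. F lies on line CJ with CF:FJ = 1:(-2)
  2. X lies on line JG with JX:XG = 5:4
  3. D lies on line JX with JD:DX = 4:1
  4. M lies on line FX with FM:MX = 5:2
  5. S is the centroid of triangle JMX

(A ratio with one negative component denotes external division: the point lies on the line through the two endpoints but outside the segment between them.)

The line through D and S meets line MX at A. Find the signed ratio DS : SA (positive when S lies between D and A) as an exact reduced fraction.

Set J = (0, 0), C = (1, 0), G = (0, 1); any affine frame gives the same invariant.
1. F lies on line CJ with CF:FJ = 1:(-2) ⇒ F = (2, 0)
2. X lies on line JG with JX:XG = 5:4 ⇒ X = (0, 5/9)
3. D lies on line JX with JD:DX = 4:1 ⇒ D = (0, 4/9)
4. M lies on line FX with FM:MX = 5:2 ⇒ M = (4/7, 25/63)
5. S is the centroid of triangle JMX ⇒ S = (4/21, 20/63)
line DS meets MX at A = (-2/7, 40/63)
S = D + t·(A−D) with t = -2/3, so DS:SA = -2/3:5/3

DS:SA = -2/5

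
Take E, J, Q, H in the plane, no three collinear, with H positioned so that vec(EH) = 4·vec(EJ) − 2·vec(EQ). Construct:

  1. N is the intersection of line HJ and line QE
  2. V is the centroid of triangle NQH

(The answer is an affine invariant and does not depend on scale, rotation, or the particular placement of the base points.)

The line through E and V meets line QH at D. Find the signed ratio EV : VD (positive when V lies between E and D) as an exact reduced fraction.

EV:VD = 8

Work in coordinates with E = (0, 0), J = (1, 0), Q = (0, 1), H = (4, -2).
1. N is the intersection of line HJ and line QE ⇒ N = (0, 2/3)
2. V is the centroid of triangle NQH ⇒ V = (4/3, -1/9)
line EV meets QH at D = (3/2, -1/8)
V = E + t·(D−E) with t = 8/9, so EV:VD = 8/9:1/9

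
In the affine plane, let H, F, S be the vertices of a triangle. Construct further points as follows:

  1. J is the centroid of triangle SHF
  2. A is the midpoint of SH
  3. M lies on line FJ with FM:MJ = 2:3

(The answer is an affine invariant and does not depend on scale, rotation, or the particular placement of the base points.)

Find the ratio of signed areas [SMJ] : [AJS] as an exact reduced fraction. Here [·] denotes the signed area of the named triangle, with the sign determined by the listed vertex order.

[SMJ]:[AJS] = -6/5

Work in coordinates with H = (0, 0), F = (1, 0), S = (0, 1).
1. J is the centroid of triangle SHF ⇒ J = (1/3, 1/3)
2. A is the midpoint of SH ⇒ A = (0, 1/2)
3. M lies on line FJ with FM:MJ = 2:3 ⇒ M = (11/15, 2/15)
2·[SMJ] = -1/5, 2·[AJS] = 1/6
[SMJ]:[AJS] = -1/5:1/6 = -6/5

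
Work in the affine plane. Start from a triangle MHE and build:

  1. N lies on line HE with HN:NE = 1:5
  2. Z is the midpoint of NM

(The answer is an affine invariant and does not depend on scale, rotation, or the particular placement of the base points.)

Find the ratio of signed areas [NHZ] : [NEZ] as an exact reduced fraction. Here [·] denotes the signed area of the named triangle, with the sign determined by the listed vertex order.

Choose coordinates M = (0, 0), H = (1, 0), E = (0, 1).
1. N lies on line HE with HN:NE = 1:5 ⇒ N = (5/6, 1/6)
2. Z is the midpoint of NM ⇒ Z = (5/12, 1/12)
2·[NHZ] = -1/12, 2·[NEZ] = 5/12
[NHZ]:[NEZ] = -1/12:5/12 = -1/5

[NHZ]:[NEZ] = -1/5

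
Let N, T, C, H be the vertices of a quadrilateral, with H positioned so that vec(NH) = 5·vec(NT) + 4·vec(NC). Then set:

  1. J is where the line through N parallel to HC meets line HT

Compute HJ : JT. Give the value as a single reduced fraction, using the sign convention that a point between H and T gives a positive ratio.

HJ:JT = 5/3

Choose coordinates N = (0, 0), T = (1, 0), C = (0, 1), H = (5, 4).
1. J is where the line through N parallel to HC meets line HT ⇒ J = (5/2, 3/2)
J = H + t·(T−H) with t = 5/8, so HJ:JT = t:(1−t) = 5/8:3/8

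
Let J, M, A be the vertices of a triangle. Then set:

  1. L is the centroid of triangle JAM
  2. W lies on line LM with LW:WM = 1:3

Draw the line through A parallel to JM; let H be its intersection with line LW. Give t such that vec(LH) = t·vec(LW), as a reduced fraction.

t = -8

Choose coordinates J = (0, 0), M = (1, 0), A = (0, 1).
1. L is the centroid of triangle JAM ⇒ L = (1/3, 1/3)
2. W lies on line LM with LW:WM = 1:3 ⇒ W = (1/2, 1/4)
through A parallel to JM: direction (1, 0); meets LW at H = (-1, 1)
H = L + t·(W−L) with t = -8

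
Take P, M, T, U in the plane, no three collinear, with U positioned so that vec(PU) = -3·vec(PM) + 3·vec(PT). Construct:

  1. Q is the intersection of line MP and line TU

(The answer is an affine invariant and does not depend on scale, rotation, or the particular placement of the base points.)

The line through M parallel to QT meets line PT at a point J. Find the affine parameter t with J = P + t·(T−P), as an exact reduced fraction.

t = 2/3

Choose coordinates P = (0, 0), M = (1, 0), T = (0, 1), U = (-3, 3).
1. Q is the intersection of line MP and line TU ⇒ Q = (3/2, 0)
through M parallel to QT: direction (-3/2, 1); meets PT at J = (0, 2/3)
J = P + t·(T−P) with t = 2/3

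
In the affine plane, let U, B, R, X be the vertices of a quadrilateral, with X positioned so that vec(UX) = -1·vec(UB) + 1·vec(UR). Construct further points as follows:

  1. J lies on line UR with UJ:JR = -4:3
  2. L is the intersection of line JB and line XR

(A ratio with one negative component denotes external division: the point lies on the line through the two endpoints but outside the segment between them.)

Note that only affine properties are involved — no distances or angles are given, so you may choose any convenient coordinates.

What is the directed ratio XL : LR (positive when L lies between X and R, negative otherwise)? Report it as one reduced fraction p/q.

Set U = (0, 0), B = (1, 0), R = (0, 1), X = (-1, 1); any affine frame gives the same invariant.
1. J lies on line UR with UJ:JR = -4:3 ⇒ J = (0, 4)
2. L is the intersection of line JB and line XR ⇒ L = (3/4, 1)
L = X + t·(R−X) with t = 7/4, so XL:LR = t:(1−t) = 7/4:-3/4

XL:LR = -7/3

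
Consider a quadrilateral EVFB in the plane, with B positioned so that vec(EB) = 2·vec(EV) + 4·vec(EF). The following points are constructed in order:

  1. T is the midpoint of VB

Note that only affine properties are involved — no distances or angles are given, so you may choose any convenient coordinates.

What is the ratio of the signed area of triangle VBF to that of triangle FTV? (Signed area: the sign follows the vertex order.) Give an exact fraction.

Choose coordinates E = (0, 0), V = (1, 0), F = (0, 1), B = (2, 4).
1. T is the midpoint of VB ⇒ T = (3/2, 2)
2·[VBF] = 5, 2·[FTV] = -5/2
[VBF]:[FTV] = 5:-5/2 = -2

[VBF]:[FTV] = -2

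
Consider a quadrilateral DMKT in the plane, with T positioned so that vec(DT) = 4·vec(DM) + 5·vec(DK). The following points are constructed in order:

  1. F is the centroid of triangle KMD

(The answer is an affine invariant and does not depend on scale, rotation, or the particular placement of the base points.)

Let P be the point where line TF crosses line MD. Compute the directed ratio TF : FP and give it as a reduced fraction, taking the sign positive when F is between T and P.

TF:FP = 14

Choose coordinates D = (0, 0), M = (1, 0), K = (0, 1), T = (4, 5).
1. F is the centroid of triangle KMD ⇒ F = (1/3, 1/3)
line TF meets MD at P = (1/14, 0)
F = T + t·(P−T) with t = 14/15, so TF:FP = 14/15:1/15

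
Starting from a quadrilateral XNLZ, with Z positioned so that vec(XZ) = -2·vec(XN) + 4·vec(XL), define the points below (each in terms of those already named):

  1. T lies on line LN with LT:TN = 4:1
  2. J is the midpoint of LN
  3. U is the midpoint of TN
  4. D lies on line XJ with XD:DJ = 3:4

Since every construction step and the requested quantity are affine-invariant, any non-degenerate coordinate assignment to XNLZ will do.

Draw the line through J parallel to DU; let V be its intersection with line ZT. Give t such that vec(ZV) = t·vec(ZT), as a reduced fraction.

t = 37/40

Choose coordinates X = (0, 0), N = (1, 0), L = (0, 1), Z = (-2, 4).
1. T lies on line LN with LT:TN = 4:1 ⇒ T = (4/5, 1/5)
2. J is the midpoint of LN ⇒ J = (1/2, 1/2)
3. U is the midpoint of TN ⇒ U = (9/10, 1/10)
4. D lies on line XJ with XD:DJ = 3:4 ⇒ D = (3/14, 3/14)
through J parallel to DU: direction (24/35, -4/35); meets ZT at V = (59/100, 97/200)
V = Z + t·(T−Z) with t = 37/40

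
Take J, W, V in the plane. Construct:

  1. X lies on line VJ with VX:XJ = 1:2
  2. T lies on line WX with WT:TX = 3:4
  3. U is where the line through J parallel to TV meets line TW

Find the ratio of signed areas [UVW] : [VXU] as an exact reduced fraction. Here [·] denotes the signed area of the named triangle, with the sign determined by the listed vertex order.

Choose coordinates J = (0, 0), W = (1, 0), V = (0, 1).
1. X lies on line VJ with VX:XJ = 1:2 ⇒ X = (0, 2/3)
2. T lies on line WX with WT:TX = 3:4 ⇒ T = (4/7, 2/7)
3. U is where the line through J parallel to TV meets line TW ⇒ U = (-8/7, 10/7)
2·[UVW] = -5/7, 2·[VXU] = -8/21
[UVW]:[VXU] = -5/7:-8/21 = 15/8

[UVW]:[VXU] = 15/8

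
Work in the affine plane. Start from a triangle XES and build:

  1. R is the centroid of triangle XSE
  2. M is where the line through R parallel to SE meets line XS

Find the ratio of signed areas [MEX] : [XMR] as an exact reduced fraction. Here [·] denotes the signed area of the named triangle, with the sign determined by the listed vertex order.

Assign X = (0, 0), E = (1, 0), S = (0, 1) — the answer is frame-independent, so this choice is without loss of generality.
1. R is the centroid of triangle XSE ⇒ R = (1/3, 1/3)
2. M is where the line through R parallel to SE meets line XS ⇒ M = (0, 2/3)
2·[MEX] = -2/3, 2·[XMR] = -2/9
[MEX]:[XMR] = -2/3:-2/9 = 3

[MEX]:[XMR] = 3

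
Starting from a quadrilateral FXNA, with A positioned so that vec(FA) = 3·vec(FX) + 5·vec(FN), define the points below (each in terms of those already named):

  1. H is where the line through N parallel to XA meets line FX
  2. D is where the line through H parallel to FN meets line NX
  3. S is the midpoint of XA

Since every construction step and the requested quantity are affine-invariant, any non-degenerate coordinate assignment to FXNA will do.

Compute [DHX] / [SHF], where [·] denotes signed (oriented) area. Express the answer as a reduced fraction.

Set F = (0, 0), X = (1, 0), N = (0, 1), A = (3, 5); any affine frame gives the same invariant.
1. H is where the line through N parallel to XA meets line FX ⇒ H = (-2/5, 0)
2. D is where the line through H parallel to FN meets line NX ⇒ D = (-2/5, 7/5)
3. S is the midpoint of XA ⇒ S = (2, 5/2)
2·[DHX] = 49/25, 2·[SHF] = 1
[DHX]:[SHF] = 49/25:1 = 49/25

[DHX]:[SHF] = 49/25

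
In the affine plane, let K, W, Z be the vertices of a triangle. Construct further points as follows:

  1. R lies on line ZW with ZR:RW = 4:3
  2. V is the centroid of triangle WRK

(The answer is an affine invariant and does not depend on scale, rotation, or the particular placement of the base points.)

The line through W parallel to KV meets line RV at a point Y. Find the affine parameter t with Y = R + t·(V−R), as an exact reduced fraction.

Set K = (0, 0), W = (1, 0), Z = (0, 1); any affine frame gives the same invariant.
1. R lies on line ZW with ZR:RW = 4:3 ⇒ R = (4/7, 3/7)
2. V is the centroid of triangle WRK ⇒ V = (11/21, 1/7)
through W parallel to KV: direction (11/21, 1/7); meets RV at Y = (10/21, -1/7)
Y = R + t·(V−R) with t = 2

t = 2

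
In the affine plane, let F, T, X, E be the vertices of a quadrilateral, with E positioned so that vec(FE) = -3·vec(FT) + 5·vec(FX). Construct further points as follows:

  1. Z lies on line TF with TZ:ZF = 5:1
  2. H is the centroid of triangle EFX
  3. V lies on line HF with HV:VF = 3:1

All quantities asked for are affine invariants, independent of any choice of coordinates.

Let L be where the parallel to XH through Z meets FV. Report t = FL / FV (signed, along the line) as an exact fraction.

t = 2/3

Set F = (0, 0), T = (1, 0), X = (0, 1), E = (-3, 5); any affine frame gives the same invariant.
1. Z lies on line TF with TZ:ZF = 5:1 ⇒ Z = (1/6, 0)
2. H is the centroid of triangle EFX ⇒ H = (-1, 2)
3. V lies on line HF with HV:VF = 3:1 ⇒ V = (-1/4, 1/2)
through Z parallel to XH: direction (-1, 1); meets FV at L = (-1/6, 1/3)
L = F + t·(V−F) with t = 2/3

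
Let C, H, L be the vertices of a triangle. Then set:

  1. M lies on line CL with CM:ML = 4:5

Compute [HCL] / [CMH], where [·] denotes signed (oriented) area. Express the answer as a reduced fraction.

Choose coordinates C = (0, 0), H = (1, 0), L = (0, 1).
1. M lies on line CL with CM:ML = 4:5 ⇒ M = (0, 4/9)
2·[HCL] = -1, 2·[CMH] = -4/9
[HCL]:[CMH] = -1:-4/9 = 9/4

[HCL]:[CMH] = 9/4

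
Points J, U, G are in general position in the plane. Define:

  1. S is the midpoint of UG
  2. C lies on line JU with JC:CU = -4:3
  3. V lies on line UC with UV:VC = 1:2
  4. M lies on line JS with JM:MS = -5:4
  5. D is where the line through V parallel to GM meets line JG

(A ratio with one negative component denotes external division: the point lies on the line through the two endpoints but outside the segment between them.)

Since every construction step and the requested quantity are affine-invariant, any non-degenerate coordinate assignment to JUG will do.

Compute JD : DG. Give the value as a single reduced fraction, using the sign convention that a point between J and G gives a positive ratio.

JD:DG = -6/11

Choose coordinates J = (0, 0), U = (1, 0), G = (0, 1).
1. S is the midpoint of UG ⇒ S = (1/2, 1/2)
2. C lies on line JU with JC:CU = -4:3 ⇒ C = (4, 0)
3. V lies on line UC with UV:VC = 1:2 ⇒ V = (2, 0)
4. M lies on line JS with JM:MS = -5:4 ⇒ M = (5/2, 5/2)
5. D is where the line through V parallel to GM meets line JG ⇒ D = (0, -6/5)
D = J + t·(G−J) with t = -6/5, so JD:DG = t:(1−t) = -6/5:11/5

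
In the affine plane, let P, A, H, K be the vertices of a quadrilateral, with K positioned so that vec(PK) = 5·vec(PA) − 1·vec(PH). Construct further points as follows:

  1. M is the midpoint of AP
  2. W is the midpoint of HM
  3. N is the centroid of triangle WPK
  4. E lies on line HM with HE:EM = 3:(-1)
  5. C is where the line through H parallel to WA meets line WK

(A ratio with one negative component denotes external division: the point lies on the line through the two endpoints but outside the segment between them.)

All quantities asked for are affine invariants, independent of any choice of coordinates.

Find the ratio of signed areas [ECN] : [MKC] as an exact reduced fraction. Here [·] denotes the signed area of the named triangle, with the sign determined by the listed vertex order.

[ECN]:[MKC] = -11/32

Set P = (0, 0), A = (1, 0), H = (0, 1), K = (5, -1); any affine frame gives the same invariant.
1. M is the midpoint of AP ⇒ M = (1/2, 0)
2. W is the midpoint of HM ⇒ W = (1/4, 1/2)
3. N is the centroid of triangle WPK ⇒ N = (7/4, -1/6)
4. E lies on line HM with HE:EM = 3:(-1) ⇒ E = (3/4, -1/2)
5. C is where the line through H parallel to WA meets line WK ⇒ C = (6/5, 1/5)
2·[ECN] = -11/20, 2·[MKC] = 8/5
[ECN]:[MKC] = -11/20:8/5 = -11/32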